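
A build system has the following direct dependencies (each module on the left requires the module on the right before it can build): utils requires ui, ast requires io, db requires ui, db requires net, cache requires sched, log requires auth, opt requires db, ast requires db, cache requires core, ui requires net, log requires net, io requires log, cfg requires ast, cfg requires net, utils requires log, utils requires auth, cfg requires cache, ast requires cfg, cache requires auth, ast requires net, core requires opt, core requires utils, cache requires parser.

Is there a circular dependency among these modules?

Yes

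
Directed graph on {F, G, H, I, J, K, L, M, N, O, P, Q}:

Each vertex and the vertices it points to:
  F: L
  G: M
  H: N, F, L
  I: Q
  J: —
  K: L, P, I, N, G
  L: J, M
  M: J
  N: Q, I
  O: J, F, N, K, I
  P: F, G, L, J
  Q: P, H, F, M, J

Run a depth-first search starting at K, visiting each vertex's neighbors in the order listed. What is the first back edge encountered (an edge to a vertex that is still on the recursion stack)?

N->Q

DFS from K (visiting each vertex's neighbors in the order listed); mark gray on enter, black on exit:
K gray
  L gray
    J gray
    J black
    M gray
      M→J: J black — skip
    M black
  L black
  P gray
    F gray
      F→L: L black — skip
    F black
    G gray
      G→M: M black — skip
    G black
    P→L: L black — skip
    P→J: J black — skip
  P black
  I gray
    Q gray
      Q→P: P black — skip
      H gray
        N gray
          N→Q: Q is gray → back edge
First back edge: N → Q.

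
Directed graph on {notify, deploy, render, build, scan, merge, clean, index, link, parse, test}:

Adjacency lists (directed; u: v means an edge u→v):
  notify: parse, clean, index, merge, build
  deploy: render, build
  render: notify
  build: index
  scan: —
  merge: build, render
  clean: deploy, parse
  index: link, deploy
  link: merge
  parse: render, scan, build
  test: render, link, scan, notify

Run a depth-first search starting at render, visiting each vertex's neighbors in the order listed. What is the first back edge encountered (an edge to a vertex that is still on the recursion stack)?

DFS from render (visiting each vertex's neighbors in the order listed); mark gray on enter, black on exit:
render gray
  notify gray
    parse gray
      parse→render: render is gray → back edge
First back edge: parse → render.

parse→render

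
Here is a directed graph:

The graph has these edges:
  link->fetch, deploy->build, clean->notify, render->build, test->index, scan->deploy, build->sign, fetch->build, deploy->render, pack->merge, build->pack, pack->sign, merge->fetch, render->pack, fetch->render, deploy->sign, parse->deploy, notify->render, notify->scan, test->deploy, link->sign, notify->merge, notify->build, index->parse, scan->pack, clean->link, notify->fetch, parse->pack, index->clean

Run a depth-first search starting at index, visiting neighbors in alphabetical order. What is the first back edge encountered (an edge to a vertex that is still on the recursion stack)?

merge->fetch

DFS from index (visiting neighbors in alphabetical order); mark gray on enter, black on exit:
index gray
  clean gray
    link gray
      fetch gray
        build gray
          pack gray
            merge gray
              merge→fetch: fetch is gray → back edge
First back edge: merge → fetch.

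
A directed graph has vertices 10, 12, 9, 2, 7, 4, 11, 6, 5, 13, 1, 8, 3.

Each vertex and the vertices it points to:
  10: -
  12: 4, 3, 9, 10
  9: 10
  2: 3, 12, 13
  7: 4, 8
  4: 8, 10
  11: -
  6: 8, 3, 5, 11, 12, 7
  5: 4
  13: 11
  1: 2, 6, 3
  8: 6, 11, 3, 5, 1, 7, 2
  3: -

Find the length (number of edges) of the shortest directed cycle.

2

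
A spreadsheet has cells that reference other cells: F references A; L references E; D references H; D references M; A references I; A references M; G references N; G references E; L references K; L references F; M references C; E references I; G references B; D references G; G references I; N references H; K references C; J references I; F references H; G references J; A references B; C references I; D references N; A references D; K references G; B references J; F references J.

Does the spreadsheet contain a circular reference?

DFS with white/gray/black marking, starting from G:
G gray
  J gray
    I gray
    I black
  J black
  B gray
    B→J: J black — skip
  B black
  N gray
    H gray
    H black
  N black
  E gray
    E→I: I black — skip
  E black
  G→I: I black — skip
G black
A gray
  D gray
    M gray
      C gray
        C→I: I black — skip
      C black
    M black
    D→N: N black — skip
    D→G: G black — skip
    D→H: H black — skip
  D black
  A→I: I black — skip
  A→B: B black — skip
  A→M: M black — skip
A black
F gray
  F→H: H black — skip
  F→J: J black — skip
  F→A: A black — skip
F black
K gray
  K→G: G black — skip
  K→C: C black — skip
K black
L gray
  L→K: K black — skip
  L→E: E black — skip
  L→F: F black — skip
L black
Every edge goes to a white or black vertex — no back edge, so the graph is acyclic.

No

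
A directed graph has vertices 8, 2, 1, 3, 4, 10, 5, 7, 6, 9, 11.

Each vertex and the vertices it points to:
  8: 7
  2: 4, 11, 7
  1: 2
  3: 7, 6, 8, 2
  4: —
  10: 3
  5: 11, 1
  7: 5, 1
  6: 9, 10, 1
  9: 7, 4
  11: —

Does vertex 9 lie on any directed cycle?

No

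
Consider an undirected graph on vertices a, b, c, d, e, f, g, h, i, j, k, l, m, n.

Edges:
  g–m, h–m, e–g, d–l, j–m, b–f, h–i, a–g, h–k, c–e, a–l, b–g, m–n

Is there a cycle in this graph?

DFS, tracking each vertex's parent; an edge to a visited non-parent vertex closes a cycle.
Start from j:
visit j (parent –)
  visit m (parent j)
    visit g (parent m)
      g–m: parent, skip
      visit a (parent g)
        a–g: parent, skip
        visit l (parent a)
          l–a: parent, skip
          visit d (parent l)
            d–l: parent, skip
      visit e (parent g)
        visit c (parent e)
          c–e: parent, skip
        e–g: parent, skip
      visit b (parent g)
        b–g: parent, skip
        visit f (parent b)
          f–b: parent, skip
    visit n (parent m)
      n–m: parent, skip
    m–j: parent, skip
    visit h (parent m)
      h–m: parent, skip
      visit k (parent h)
        k–h: parent, skip
      visit i (parent h)
        i–h: parent, skip
No non-parent visited neighbor found — the graph is a forest.

No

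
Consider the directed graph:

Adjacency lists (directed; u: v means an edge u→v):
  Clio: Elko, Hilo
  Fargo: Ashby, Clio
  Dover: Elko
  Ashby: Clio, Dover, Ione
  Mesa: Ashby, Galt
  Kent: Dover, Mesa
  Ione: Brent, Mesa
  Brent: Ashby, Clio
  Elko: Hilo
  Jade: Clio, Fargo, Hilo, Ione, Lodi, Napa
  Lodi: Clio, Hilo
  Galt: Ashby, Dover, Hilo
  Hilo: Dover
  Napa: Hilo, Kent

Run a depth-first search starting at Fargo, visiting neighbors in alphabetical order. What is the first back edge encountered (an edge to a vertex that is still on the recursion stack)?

Dover->Elko

DFS from Fargo (visiting neighbors in alphabetical order); mark gray on enter, black on exit:
Fargo gray
  Ashby gray
    Clio gray
      Elko gray
        Hilo gray
          Dover gray
            Dover→Elko: Elko is gray → back edge
First back edge: Dover → Elko.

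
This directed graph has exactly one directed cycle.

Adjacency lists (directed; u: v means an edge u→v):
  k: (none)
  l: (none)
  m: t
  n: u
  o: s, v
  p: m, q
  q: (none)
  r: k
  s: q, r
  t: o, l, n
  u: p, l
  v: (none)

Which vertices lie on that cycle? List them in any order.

m, n, p, t, u

DFS with gray/black marking from m:
m gray
  t gray
    o gray
      s gray
        q gray
        q black
        r gray
          k gray
          k black
        r black
      s black
      v gray
      v black
    o black
    l gray
    l black
    n gray
      u gray
        p gray
          p→m: m is gray → back edge
Back edge closes the cycle m → t → n → u → p → m; its vertices are {m, n, p, t, u}.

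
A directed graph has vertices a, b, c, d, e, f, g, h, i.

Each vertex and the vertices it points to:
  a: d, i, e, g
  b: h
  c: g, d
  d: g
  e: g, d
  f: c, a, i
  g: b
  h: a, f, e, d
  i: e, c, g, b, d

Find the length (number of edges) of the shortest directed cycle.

For each vertex v, BFS finds the shortest path from v back to v.
The shortest such closed walk is b → h → d → g → b, length 4.

4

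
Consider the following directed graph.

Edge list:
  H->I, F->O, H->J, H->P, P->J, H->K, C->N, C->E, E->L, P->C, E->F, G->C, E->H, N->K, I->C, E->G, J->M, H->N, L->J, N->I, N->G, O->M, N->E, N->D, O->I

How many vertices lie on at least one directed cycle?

9

A vertex is on a directed cycle iff it belongs to a strongly connected component of size ≥ 2 (or has a self-loop).
The vertices on cycles are {C, E, F, G, H, I, N, O, P} — 9 in total.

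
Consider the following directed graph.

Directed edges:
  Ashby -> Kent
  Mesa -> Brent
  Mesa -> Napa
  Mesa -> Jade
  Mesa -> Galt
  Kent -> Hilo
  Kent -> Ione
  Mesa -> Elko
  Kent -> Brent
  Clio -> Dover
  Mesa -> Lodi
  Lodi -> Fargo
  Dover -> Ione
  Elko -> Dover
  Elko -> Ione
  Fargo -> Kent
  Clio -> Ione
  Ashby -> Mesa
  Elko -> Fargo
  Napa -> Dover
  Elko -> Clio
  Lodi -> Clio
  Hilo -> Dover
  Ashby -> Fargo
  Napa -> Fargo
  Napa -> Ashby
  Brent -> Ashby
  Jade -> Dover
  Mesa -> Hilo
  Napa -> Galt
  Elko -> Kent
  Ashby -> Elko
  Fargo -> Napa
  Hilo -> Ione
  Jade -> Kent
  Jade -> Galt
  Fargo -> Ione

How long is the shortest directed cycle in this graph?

2

For each vertex v, BFS finds the shortest path from v back to v.
The shortest such closed walk is Napa → Fargo → Napa, length 2.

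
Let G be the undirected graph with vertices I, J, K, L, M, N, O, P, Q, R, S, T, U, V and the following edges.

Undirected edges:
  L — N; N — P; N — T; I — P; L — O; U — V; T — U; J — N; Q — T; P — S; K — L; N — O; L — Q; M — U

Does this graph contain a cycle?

DFS, tracking each vertex's parent; an edge to a visited non-parent vertex closes a cycle.
Start from U:
visit U (parent –)
  visit M (parent U)
    M–U: parent, skip
  visit V (parent U)
    V–U: parent, skip
  visit T (parent U)
    visit Q (parent T)
      visit L (parent Q)
        L–Q: parent, skip
        visit O (parent L)
          visit N (parent O)
            visit P (parent N)
              visit I (parent P)
                I–P: parent, skip
              visit S (parent P)
                S–P: parent, skip
              P–N: parent, skip
            N–L: L visited and ≠ parent → cycle
Cycle: L – O – N – L.

Yes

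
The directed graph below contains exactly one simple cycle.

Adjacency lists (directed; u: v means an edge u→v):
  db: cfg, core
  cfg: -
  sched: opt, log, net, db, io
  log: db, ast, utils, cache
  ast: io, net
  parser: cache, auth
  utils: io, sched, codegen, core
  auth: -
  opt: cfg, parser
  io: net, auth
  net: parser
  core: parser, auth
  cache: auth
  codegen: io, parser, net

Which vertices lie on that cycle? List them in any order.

log, sched, utils

DFS with gray/black marking from log:
log gray
  db gray
    cfg gray
    cfg black
    core gray
      parser gray
        cache gray
          auth gray
          auth black
        cache black
        parser→auth: auth black — skip
      parser black
      core→auth: auth black — skip
    core black
  db black
  ast gray
    io gray
      net gray
        net→parser: parser black — skip
      net black
      io→auth: auth black — skip
    io black
    ast→net: net black — skip
  ast black
  utils gray
    utils→io: io black — skip
    sched gray
      opt gray
        opt→cfg: cfg black — skip
        opt→parser: parser black — skip
      opt black
      sched→log: log is gray → back edge
Back edge closes the cycle log → utils → sched → log; its vertices are {log, sched, utils}.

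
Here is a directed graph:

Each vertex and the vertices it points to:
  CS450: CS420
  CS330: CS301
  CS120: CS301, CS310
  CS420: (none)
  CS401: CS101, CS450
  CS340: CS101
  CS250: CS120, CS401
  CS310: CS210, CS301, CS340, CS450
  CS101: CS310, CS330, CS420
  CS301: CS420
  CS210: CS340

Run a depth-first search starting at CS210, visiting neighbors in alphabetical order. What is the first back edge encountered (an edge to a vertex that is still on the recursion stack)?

CS310->CS210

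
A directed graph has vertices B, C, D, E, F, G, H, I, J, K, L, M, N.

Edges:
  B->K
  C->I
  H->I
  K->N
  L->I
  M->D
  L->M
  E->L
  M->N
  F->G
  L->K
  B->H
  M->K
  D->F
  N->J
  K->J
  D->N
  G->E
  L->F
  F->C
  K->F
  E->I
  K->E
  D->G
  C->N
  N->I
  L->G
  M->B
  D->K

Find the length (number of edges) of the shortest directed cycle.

For each vertex v, BFS finds the shortest path from v back to v.
The shortest such closed walk is L → G → E → L, length 3.

3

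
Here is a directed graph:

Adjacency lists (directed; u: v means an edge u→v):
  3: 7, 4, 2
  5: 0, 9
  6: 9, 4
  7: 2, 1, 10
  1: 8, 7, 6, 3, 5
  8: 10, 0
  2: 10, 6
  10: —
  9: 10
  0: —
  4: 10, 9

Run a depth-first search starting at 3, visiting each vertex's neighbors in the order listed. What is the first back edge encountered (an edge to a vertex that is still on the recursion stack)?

1→7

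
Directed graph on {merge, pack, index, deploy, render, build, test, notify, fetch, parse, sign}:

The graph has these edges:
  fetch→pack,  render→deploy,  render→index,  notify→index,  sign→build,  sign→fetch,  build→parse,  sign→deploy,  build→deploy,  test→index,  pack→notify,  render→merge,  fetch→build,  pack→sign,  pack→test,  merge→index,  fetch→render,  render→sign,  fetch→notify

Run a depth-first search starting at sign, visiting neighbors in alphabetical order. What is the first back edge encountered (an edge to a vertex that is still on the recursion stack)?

DFS from sign (visiting neighbors in alphabetical order); mark gray on enter, black on exit:
sign gray
  build gray
    deploy gray
    deploy black
    parse gray
    parse black
  build black
  sign→deploy: deploy black — skip
  fetch gray
    fetch→build: build black — skip
    notify gray
      index gray
      index black
    notify black
    pack gray
      pack→notify: notify black — skip
      pack→sign: sign is gray → back edge
First back edge: pack → sign.

pack->sign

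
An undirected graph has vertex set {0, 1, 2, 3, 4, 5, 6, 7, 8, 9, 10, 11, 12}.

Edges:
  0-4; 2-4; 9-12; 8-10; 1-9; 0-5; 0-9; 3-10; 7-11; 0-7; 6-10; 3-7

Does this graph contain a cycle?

DFS, tracking each vertex's parent; an edge to a visited non-parent vertex closes a cycle.
Start from 11:
visit 11 (parent –)
  visit 7 (parent 11)
    7–11: parent, skip
    visit 3 (parent 7)
      visit 10 (parent 3)
        visit 8 (parent 10)
          8–10: parent, skip
        10–3: parent, skip
        visit 6 (parent 10)
          6–10: parent, skip
      3–7: parent, skip
    visit 0 (parent 7)
      visit 9 (parent 0)
        visit 12 (parent 9)
          12–9: parent, skip
        visit 1 (parent 9)
          1–9: parent, skip
        9–0: parent, skip
      visit 5 (parent 0)
        5–0: parent, skip
      0–7: parent, skip
      visit 4 (parent 0)
        4–0: parent, skip
        visit 2 (parent 4)
          2–4: parent, skip
No non-parent visited neighbor found — the graph is a forest.

No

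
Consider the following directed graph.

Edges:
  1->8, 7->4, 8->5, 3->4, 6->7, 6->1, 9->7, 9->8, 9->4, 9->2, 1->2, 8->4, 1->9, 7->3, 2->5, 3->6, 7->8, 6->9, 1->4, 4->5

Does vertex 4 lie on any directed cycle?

4 lies on a cycle iff there is a path from 4 back to itself.
Exploring from 4, it never reaches itself; equivalently, its strongly connected component is a singleton.

No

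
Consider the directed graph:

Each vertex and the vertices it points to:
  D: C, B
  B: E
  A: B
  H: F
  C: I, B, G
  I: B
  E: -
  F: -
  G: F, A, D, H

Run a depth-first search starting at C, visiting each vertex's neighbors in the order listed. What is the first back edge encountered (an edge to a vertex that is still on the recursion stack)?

D->C

DFS from C (visiting each vertex's neighbors in the order listed); mark gray on enter, black on exit:
C gray
  I gray
    B gray
      E gray
      E black
    B black
  I black
  C→B: B black — skip
  G gray
    F gray
    F black
    A gray
      A→B: B black — skip
    A black
    D gray
      D→C: C is gray → back edge
First back edge: D → C.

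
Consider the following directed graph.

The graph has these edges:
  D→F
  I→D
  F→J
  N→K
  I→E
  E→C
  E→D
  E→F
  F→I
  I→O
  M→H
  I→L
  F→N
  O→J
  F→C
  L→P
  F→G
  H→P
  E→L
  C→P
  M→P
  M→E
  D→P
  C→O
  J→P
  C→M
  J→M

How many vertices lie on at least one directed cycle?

A vertex is on a directed cycle iff it belongs to a strongly connected component of size ≥ 2 (or has a self-loop).
The vertices on cycles are {C, D, E, F, I, J, M, O} — 8 in total.

8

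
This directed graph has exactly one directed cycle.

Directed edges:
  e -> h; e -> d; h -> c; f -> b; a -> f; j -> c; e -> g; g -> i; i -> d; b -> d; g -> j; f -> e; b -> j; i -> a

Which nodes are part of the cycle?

a, e, f, g, i

DFS with gray/black marking from a:
a gray
  f gray
    b gray
      j gray
        c gray
        c black
      j black
      d gray
      d black
    b black
    e gray
      g gray
        i gray
          i→a: a is gray → back edge
Back edge closes the cycle a → f → e → g → i → a; its vertices are {a, e, f, g, i}.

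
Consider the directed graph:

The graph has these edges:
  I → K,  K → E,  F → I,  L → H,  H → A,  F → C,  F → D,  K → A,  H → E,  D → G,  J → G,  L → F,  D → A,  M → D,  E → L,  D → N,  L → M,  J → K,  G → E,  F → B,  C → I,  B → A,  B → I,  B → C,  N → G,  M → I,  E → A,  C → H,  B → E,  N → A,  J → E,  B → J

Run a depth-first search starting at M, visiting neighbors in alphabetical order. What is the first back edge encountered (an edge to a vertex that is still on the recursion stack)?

H->E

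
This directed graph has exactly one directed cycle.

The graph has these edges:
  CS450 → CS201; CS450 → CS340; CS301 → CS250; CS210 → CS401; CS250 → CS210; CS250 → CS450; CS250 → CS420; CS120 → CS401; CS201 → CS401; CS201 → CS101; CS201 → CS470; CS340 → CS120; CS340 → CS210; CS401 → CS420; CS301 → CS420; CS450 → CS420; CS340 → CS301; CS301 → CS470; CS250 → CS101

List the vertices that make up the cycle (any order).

DFS with gray/black marking from CS250:
CS250 gray
  CS450 gray
    CS340 gray
      CS120 gray
        CS401 gray
          CS420 gray
          CS420 black
        CS401 black
      CS120 black
      CS301 gray
        CS301→CS250: CS250 is gray → back edge
Back edge closes the cycle CS250 → CS450 → CS340 → CS301 → CS250; its vertices are {CS250, CS301, CS340, CS450}.

CS250, CS301, CS340, CS450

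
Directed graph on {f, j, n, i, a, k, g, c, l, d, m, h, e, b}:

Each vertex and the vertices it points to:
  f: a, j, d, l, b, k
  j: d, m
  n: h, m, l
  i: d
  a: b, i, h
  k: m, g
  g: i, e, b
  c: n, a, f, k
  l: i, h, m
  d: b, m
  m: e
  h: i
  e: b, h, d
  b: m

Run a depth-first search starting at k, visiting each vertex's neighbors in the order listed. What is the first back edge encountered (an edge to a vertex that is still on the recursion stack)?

b->m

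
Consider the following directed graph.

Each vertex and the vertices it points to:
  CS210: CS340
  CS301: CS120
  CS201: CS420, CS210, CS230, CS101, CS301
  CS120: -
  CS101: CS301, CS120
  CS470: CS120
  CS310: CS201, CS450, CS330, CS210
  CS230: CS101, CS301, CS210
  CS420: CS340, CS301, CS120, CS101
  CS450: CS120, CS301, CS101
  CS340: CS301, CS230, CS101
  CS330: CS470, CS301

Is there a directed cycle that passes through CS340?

CS340 is on a cycle iff CS340 can reach itself via ≥1 edge.
CS340 → CS230 → CS210 → CS340 — yes.

Yes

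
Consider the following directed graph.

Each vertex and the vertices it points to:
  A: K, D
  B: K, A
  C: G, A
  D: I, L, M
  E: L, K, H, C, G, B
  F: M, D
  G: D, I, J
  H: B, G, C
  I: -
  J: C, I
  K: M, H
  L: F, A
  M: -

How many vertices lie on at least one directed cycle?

A vertex is on a directed cycle iff it belongs to a strongly connected component of size ≥ 2 (or has a self-loop).
The vertices on cycles are {A, B, C, D, F, G, H, J, K, L} — 10 in total.

10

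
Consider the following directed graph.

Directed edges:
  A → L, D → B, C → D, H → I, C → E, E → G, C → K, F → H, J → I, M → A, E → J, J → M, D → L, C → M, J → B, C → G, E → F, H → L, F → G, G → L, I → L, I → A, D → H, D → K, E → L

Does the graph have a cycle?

DFS with white/gray/black marking, starting from C:
C gray
  K gray
  K black
  D gray
    L gray
    L black
    B gray
    B black
    H gray
      H→L: L black — skip
      I gray
        A gray
          A→L: L black — skip
        A black
        I→L: L black — skip
      I black
    H black
    D→K: K black — skip
  D black
  E gray
    J gray
      J→B: B black — skip
      M gray
        M→A: A black — skip
      M black
      J→I: I black — skip
    J black
    E→L: L black — skip
    F gray
      G gray
        G→L: L black — skip
      G black
      F→H: H black — skip
    F black
    E→G: G black — skip
  E black
  C→G: G black — skip
  C→M: M black — skip
C black
Every edge goes to a white or black vertex — no back edge, so the graph is acyclic.

No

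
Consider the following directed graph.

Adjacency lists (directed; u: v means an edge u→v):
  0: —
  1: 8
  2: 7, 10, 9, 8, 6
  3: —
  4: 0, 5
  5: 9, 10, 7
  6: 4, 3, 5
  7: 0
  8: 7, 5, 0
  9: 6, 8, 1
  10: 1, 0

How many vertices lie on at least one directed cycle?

7

A vertex is on a directed cycle iff it belongs to a strongly connected component of size ≥ 2 (or has a self-loop).
The vertices on cycles are {1, 4, 5, 6, 8, 9, 10} — 7 in total.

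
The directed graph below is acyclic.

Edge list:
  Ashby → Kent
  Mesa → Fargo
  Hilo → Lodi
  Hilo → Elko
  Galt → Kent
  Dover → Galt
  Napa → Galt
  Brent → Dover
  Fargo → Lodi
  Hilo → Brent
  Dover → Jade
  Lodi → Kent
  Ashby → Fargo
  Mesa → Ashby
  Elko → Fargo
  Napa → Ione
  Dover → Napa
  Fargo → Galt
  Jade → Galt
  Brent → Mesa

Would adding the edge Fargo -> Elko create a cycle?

Yes

Adding Fargo→Elko creates a cycle iff Elko can already reach Fargo.
Path from Elko: Elko → Fargo.
So Elko → … → Fargo → Elko is a cycle.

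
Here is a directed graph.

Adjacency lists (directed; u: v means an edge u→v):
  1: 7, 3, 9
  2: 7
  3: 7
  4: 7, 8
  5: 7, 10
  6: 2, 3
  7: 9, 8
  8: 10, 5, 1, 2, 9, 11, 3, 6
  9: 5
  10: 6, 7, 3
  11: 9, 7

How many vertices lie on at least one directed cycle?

10

A vertex is on a directed cycle iff it belongs to a strongly connected component of size ≥ 2 (or has a self-loop).
The vertices on cycles are {1, 2, 3, 5, 6, 7, 8, 9, 10, 11} — 10 in total.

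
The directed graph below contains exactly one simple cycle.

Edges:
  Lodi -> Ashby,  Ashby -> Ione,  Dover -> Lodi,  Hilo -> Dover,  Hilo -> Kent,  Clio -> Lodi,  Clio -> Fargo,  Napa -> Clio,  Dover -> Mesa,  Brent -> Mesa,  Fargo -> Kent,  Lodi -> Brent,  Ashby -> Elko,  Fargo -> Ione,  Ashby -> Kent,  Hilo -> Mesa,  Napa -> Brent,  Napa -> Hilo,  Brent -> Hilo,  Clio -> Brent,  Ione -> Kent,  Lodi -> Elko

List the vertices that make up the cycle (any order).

DFS with gray/black marking from Lodi:
Lodi gray
  Ashby gray
    Ione gray
      Kent gray
      Kent black
    Ione black
    Elko gray
    Elko black
    Ashby→Kent: Kent black — skip
  Ashby black
  Brent gray
    Mesa gray
    Mesa black
    Hilo gray
      Dover gray
        Dover→Mesa: Mesa black — skip
        Dover→Lodi: Lodi is gray → back edge
Back edge closes the cycle Lodi → Brent → Hilo → Dover → Lodi; its vertices are {Hilo, Lodi, Brent, Dover}.

Hilo, Lodi, Brent, Dover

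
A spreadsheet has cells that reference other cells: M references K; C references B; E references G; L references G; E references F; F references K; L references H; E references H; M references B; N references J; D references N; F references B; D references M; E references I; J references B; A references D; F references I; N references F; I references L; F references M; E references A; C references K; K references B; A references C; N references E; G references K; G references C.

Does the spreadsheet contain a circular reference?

Yes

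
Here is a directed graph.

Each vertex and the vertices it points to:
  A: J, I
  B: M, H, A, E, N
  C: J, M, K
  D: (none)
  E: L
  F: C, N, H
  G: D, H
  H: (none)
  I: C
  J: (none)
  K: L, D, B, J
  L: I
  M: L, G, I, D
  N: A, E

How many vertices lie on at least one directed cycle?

A vertex is on a directed cycle iff it belongs to a strongly connected component of size ≥ 2 (or has a self-loop).
The vertices on cycles are {A, B, C, E, I, K, L, M, N} — 9 in total.

9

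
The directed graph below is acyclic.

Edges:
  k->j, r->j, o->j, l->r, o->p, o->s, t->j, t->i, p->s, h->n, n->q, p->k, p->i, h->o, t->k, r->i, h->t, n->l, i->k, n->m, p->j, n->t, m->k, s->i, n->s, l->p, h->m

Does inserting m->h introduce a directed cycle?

Adding m→h creates a cycle iff h can already reach m.
Path from h: h → m.
So h → … → m → h is a cycle.

Yes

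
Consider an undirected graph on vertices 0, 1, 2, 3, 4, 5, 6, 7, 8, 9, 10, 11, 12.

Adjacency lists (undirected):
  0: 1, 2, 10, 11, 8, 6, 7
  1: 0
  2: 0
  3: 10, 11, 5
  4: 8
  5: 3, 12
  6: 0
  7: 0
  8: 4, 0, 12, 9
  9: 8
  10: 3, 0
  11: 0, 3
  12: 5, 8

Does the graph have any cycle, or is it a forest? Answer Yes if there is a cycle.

DFS, tracking each vertex's parent; an edge to a visited non-parent vertex closes a cycle.
Start from 10:
visit 10 (parent –)
  visit 3 (parent 10)
    3–10: parent, skip
    visit 11 (parent 3)
      visit 0 (parent 11)
        visit 1 (parent 0)
          1–0: parent, skip
        visit 2 (parent 0)
          2–0: parent, skip
        0–10: 10 visited and ≠ parent → cycle
Cycle: 10 – 3 – 11 – 0 – 10.

Yes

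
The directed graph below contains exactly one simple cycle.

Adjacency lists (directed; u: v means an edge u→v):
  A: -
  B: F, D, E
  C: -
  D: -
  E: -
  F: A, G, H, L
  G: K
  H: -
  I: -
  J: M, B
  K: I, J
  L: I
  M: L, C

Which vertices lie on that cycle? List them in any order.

DFS with gray/black marking from J:
J gray
  M gray
    L gray
      I gray
      I black
    L black
    C gray
    C black
  M black
  B gray
    F gray
      A gray
      A black
      G gray
        K gray
          K→I: I black — skip
          K→J: J is gray → back edge
Back edge closes the cycle J → B → F → G → K → J; its vertices are {B, F, G, J, K}.

B, F, G, J, K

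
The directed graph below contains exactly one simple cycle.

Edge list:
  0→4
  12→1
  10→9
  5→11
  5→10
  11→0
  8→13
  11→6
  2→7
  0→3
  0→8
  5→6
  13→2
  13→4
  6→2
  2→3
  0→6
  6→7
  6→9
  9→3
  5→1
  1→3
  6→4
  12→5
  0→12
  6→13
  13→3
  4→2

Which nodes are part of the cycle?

DFS with gray/black marking from 11:
11 gray
  6 gray
    4 gray
      2 gray
        3 gray
        3 black
        7 gray
        7 black
      2 black
    4 black
    6→2: 2 black — skip
    6→7: 7 black — skip
    9 gray
      9→3: 3 black — skip
    9 black
    13 gray
      13→4: 4 black — skip
      13→3: 3 black — skip
      13→2: 2 black — skip
    13 black
  6 black
  0 gray
    8 gray
      8→13: 13 black — skip
    8 black
    0→4: 4 black — skip
    0→3: 3 black — skip
    12 gray
      1 gray
        1→3: 3 black — skip
      1 black
      5 gray
        5→1: 1 black — skip
        5→6: 6 black — skip
        10 gray
          10→9: 9 black — skip
        10 black
        5→11: 11 is gray → back edge
Back edge closes the cycle 11 → 0 → 12 → 5 → 11; its vertices are {0, 5, 11, 12}.

0, 5, 11, 12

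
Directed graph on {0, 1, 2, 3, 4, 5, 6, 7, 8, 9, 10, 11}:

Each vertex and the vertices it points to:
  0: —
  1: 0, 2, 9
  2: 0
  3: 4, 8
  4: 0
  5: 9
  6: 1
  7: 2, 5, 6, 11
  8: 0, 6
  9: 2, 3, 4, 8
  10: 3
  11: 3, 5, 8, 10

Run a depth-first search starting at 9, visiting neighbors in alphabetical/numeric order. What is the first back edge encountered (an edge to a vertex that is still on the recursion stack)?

DFS from 9 (visiting neighbors in alphabetical/numeric order); mark gray on enter, black on exit:
9 gray
  2 gray
    0 gray
    0 black
  2 black
  3 gray
    4 gray
      4→0: 0 black — skip
    4 black
    8 gray
      8→0: 0 black — skip
      6 gray
        1 gray
          1→0: 0 black — skip
          1→2: 2 black — skip
          1→9: 9 is gray → back edge
First back edge: 1 → 9.

1->9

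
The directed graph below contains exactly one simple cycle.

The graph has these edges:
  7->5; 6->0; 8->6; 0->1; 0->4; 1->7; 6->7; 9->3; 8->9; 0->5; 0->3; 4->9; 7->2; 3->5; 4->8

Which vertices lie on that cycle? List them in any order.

0, 4, 6, 8

DFS with gray/black marking from 8:
8 gray
  9 gray
    3 gray
      5 gray
      5 black
    3 black
  9 black
  6 gray
    7 gray
      2 gray
      2 black
      7→5: 5 black — skip
    7 black
    0 gray
      4 gray
        4→8: 8 is gray → back edge
Back edge closes the cycle 8 → 6 → 0 → 4 → 8; its vertices are {0, 4, 6, 8}.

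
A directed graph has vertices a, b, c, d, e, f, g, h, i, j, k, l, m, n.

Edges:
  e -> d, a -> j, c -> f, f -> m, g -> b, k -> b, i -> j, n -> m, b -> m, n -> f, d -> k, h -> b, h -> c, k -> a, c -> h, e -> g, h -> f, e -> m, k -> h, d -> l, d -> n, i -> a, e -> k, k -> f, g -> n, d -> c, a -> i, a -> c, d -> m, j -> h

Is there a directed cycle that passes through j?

No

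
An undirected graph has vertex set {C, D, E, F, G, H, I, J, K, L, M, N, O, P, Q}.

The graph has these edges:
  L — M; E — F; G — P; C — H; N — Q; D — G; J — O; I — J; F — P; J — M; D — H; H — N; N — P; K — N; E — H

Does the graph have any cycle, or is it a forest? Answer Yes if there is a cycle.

Yes

DFS, tracking each vertex's parent; an edge to a visited non-parent vertex closes a cycle.
Start from O:
visit O (parent –)
  visit J (parent O)
    visit I (parent J)
      I–J: parent, skip
    J–O: parent, skip
    visit M (parent J)
      visit L (parent M)
        L–M: parent, skip
      M–J: parent, skip
visit C (parent –)
  visit H (parent C)
    H–C: parent, skip
    visit D (parent H)
      D–H: parent, skip
      visit G (parent D)
        G–D: parent, skip
        visit P (parent G)
          visit F (parent P)
            visit E (parent F)
              E–H: H visited and ≠ parent → cycle
Cycle: H – D – G – P – F – E – H.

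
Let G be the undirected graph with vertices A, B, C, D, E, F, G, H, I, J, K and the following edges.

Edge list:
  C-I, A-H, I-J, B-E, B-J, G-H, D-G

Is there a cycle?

DFS, tracking each vertex's parent; an edge to a visited non-parent vertex closes a cycle.
Start from A:
visit A (parent –)
  visit H (parent A)
    H–A: parent, skip
    visit G (parent H)
      visit D (parent G)
        D–G: parent, skip
      G–H: parent, skip
visit B (parent –)
  visit J (parent B)
    J–B: parent, skip
    visit I (parent J)
      visit C (parent I)
        C–I: parent, skip
      I–J: parent, skip
  visit E (parent B)
    E–B: parent, skip
visit F (parent –)
visit K (parent –)
No non-parent visited neighbor found — the graph is a forest.

No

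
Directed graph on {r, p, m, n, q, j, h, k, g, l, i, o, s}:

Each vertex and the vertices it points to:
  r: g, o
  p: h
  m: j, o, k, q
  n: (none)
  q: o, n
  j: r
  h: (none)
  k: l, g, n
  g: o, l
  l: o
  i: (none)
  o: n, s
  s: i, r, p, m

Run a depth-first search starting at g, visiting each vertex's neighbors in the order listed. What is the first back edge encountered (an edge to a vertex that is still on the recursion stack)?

DFS from g (visiting each vertex's neighbors in the order listed); mark gray on enter, black on exit:
g gray
  o gray
    n gray
    n black
    s gray
      i gray
      i black
      r gray
        r→g: g is gray → back edge
First back edge: r → g.

r->g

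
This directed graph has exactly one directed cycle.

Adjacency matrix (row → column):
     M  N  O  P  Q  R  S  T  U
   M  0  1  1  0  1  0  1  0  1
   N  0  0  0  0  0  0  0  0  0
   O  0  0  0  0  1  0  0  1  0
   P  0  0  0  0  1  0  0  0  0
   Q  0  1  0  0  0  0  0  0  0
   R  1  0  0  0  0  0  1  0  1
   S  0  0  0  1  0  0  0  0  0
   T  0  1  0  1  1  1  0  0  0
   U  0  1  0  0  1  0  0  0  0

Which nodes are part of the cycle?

DFS with gray/black marking from O:
O gray
  Q gray
    N gray
    N black
  Q black
  T gray
    T→Q: Q black — skip
    T→N: N black — skip
    P gray
      P→Q: Q black — skip
    P black
    R gray
      M gray
        M→Q: Q black — skip
        U gray
          U→Q: Q black — skip
          U→N: N black — skip
        U black
        M→O: O is gray → back edge
Back edge closes the cycle O → T → R → M → O; its vertices are {M, O, R, T}.

M, O, R, T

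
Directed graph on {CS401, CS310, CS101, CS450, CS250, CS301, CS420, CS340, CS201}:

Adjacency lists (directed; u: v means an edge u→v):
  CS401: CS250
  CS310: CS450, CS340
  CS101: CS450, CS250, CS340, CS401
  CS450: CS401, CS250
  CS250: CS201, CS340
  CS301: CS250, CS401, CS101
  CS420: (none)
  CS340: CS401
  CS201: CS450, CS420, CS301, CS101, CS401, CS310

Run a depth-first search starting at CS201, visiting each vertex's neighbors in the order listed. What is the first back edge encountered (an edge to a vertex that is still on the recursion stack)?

CS250->CS201

DFS from CS201 (visiting each vertex's neighbors in the order listed); mark gray on enter, black on exit:
CS201 gray
  CS450 gray
    CS401 gray
      CS250 gray
        CS250→CS201: CS201 is gray → back edge
First back edge: CS250 → CS201.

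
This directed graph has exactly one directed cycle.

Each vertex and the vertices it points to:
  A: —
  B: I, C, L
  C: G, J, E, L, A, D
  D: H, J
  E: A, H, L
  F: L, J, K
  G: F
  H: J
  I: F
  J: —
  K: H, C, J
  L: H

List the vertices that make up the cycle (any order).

C, F, G, K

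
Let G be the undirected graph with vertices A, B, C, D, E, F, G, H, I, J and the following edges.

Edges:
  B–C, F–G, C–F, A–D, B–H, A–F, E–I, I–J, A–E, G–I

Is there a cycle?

Yes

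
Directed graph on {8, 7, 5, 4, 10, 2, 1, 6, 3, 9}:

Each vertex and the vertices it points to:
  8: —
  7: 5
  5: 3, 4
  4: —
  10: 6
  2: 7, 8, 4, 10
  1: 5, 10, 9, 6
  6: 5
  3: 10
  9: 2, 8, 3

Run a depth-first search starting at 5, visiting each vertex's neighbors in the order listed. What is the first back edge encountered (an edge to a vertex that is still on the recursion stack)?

6->5

DFS from 5 (visiting each vertex's neighbors in the order listed); mark gray on enter, black on exit:
5 gray
  3 gray
    10 gray
      6 gray
        6→5: 5 is gray → back edge
First back edge: 6 → 5.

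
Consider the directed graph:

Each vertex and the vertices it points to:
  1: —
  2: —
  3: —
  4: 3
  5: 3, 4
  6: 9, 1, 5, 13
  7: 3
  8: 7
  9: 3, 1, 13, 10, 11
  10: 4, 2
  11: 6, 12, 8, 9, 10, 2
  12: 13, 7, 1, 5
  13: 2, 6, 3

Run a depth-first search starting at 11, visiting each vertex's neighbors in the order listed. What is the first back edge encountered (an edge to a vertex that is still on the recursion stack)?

DFS from 11 (visiting each vertex's neighbors in the order listed); mark gray on enter, black on exit:
11 gray
  6 gray
    9 gray
      3 gray
      3 black
      1 gray
      1 black
      13 gray
        2 gray
        2 black
        13→6: 6 is gray → back edge
First back edge: 13 → 6.

13->6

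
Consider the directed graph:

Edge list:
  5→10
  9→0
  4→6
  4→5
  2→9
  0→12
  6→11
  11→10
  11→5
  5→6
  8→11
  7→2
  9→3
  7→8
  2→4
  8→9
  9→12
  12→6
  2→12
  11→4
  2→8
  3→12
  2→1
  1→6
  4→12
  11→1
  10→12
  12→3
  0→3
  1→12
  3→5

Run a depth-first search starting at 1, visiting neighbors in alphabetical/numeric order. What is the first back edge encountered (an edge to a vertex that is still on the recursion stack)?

DFS from 1 (visiting neighbors in alphabetical/numeric order); mark gray on enter, black on exit:
1 gray
  6 gray
    11 gray
      11→1: 1 is gray → back edge
First back edge: 11 → 1.

11->1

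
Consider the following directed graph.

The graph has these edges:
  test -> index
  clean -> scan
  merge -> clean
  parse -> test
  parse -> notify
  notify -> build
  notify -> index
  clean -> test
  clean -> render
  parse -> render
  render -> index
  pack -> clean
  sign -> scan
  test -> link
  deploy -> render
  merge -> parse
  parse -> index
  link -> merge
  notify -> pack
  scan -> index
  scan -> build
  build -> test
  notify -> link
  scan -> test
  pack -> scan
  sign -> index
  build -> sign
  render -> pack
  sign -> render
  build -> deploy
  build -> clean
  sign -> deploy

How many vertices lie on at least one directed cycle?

A vertex is on a directed cycle iff it belongs to a strongly connected component of size ≥ 2 (or has a self-loop).
The vertices on cycles are {link, pack, scan, sign, test, build, clean, merge, parse, deploy, notify, render} — 12 in total.

12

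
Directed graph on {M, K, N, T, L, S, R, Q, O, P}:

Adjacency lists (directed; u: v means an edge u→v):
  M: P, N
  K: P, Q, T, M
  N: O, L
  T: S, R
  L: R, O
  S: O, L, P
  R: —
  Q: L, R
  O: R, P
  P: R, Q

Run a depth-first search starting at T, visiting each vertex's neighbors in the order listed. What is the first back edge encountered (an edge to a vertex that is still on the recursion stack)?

DFS from T (visiting each vertex's neighbors in the order listed); mark gray on enter, black on exit:
T gray
  S gray
    O gray
      R gray
      R black
      P gray
        P→R: R black — skip
        Q gray
          L gray
            L→R: R black — skip
            L→O: O is gray → back edge
First back edge: L → O.

L→O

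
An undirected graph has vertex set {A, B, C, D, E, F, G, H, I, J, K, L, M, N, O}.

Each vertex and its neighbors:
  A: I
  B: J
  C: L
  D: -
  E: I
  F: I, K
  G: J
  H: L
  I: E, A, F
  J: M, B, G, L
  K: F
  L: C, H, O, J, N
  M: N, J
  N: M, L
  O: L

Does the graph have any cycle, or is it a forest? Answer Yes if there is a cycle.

Yes

DFS, tracking each vertex's parent; an edge to a visited non-parent vertex closes a cycle.
Start from C:
visit C (parent –)
  visit L (parent C)
    L–C: parent, skip
    visit H (parent L)
      H–L: parent, skip
    visit O (parent L)
      O–L: parent, skip
    visit J (parent L)
      visit M (parent J)
        visit N (parent M)
          N–M: parent, skip
          N–L: L visited and ≠ parent → cycle
Cycle: L – J – M – N – L.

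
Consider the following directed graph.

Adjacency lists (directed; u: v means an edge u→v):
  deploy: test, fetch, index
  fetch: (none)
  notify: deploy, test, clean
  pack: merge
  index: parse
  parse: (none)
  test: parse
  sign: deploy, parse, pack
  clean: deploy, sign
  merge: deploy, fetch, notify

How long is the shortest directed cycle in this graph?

5

For each vertex v, BFS finds the shortest path from v back to v.
The shortest such closed walk is pack → merge → notify → clean → sign → pack, length 5.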